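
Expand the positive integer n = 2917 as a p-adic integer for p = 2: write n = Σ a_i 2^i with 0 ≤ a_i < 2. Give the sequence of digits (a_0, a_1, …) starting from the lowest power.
(a_0, a_1, …) = (1, 0, 1, 0, 0, 1, 1, 0, 1, 1, 0, 1)

Repeated division by 2 gives the digits low-to-high: 2917 = 1 + 1·2^2 + 1·2^5 + 1·2^6 + 1·2^8 + 1·2^9 + 1·2^11. Digit sequence: (1, 0, 1, 0, 0, 1, 1, 0, 1, 1, 0, 1).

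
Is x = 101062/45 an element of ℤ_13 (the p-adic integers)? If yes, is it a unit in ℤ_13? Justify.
x ∈ ℤ_13 but not a unit; v_13(x) = 3 > 0

ℤ_13 = {x ∈ ℚ_13 : v_13(x) ≥ 0} and ℤ_13^× = {x ∈ ℤ_13 : v_13(x) = 0}. Here v_13(101062/45) = v_13(num) − v_13(den) = 3; compare against these criteria.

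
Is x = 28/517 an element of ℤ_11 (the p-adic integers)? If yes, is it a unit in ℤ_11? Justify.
x ∉ ℤ_11 (v_11(x) = -1 < 0)

ℤ_11 = {x ∈ ℚ_11 : v_11(x) ≥ 0} and ℤ_11^× = {x ∈ ℤ_11 : v_11(x) = 0}. Here v_11(28/517) = v_11(num) − v_11(den) = -1; compare against these criteria.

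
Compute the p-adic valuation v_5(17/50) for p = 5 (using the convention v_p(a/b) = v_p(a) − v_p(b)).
v_5(17/50) = -2

Factor powers of 5 from the numerator and denominator of the reduced fraction: 17 = 5^0 · 17 and 50 = 5^2 · 2. Apply v_p(a/b) = v_p(a) − v_p(b): v_5(17/50) = 0 − 2 = -2.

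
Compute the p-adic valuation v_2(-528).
v_2(-528) = 4

v_2(n) is the largest exponent k such that 2^k divides n. Factor out: -528 = -2^4 · 33. (Sign doesn't affect v_p.) So v_2(-528) = 4.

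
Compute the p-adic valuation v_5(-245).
v_5(-245) = 1

v_5(n) is the largest exponent k such that 5^k divides n. Factor out: -245 = -5^1 · 49. (Sign doesn't affect v_p.) So v_5(-245) = 1.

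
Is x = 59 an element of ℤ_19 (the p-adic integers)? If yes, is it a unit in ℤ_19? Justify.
x ∈ ℤ_19^× (unit); v_19(x) = 0

ℤ_19 = {x ∈ ℚ_19 : v_19(x) ≥ 0} and ℤ_19^× = {x ∈ ℤ_19 : v_19(x) = 0}. Here v_19(59) = v_19(num) − v_19(den) = 0; compare against these criteria.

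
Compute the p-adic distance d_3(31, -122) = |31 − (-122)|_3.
d_3(31, -122) = 1/9

Step 1 — x − y = 31 − (-122) = 153. Step 2 — v_3(153) = 2 (factor: 153 = (3^2 · 17); the sign does not affect v_p). Step 3 — |x − y|_3 = 3^{-2} = 1/9.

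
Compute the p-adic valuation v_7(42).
v_7(42) = 1

v_7(n) is the largest exponent k such that 7^k divides n. Factor out: 42 = 7^1 · 6. (Sign doesn't affect v_p.) So v_7(42) = 1.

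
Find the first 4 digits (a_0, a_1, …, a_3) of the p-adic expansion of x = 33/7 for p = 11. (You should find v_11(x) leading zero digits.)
(a_0, …, a_3) = (0, 2, 3, 6)

v_11(33/7) = 1, so a_0 = ... = a_0 = 0. Factor out: x = 11^1 · u with u = 3/7 a unit in ℤ_11. Expand u iteratively via a_{v+i} = u_i mod 11, u_{i+1} = (u_i − a_{v+i})/11:
  u_0 = 3/7;  a_1 = 2;  u_1 = (u_0 − 2)/11 = -1/7
  u_1 = -1/7;  a_2 = 3;  u_2 = (u_1 − 3)/11 = -2/7
  u_2 = -2/7;  a_3 = 6;  u_3 = (u_2 − 6)/11 = -4/7
Digits: (0, 2, 3, 6).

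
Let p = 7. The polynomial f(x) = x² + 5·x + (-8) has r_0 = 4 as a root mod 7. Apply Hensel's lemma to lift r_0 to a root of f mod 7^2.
r_1 = 32 (mod 49)

Hensel: r_{i+1} = r_i − f(r_i)·(f′(r_i))^{-1} mod 7^{i+2}, f′(x) = 2x + 5. Iterate:
  r_0 = 4 (mod 7)
  r_1 = 32 (mod 49)
Final: r = 32 satisfies f(r) ≡ 0 mod 7^2.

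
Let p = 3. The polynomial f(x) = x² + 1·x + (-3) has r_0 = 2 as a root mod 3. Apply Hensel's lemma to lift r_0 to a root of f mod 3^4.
r_3 = 32 (mod 81)

Hensel: r_{i+1} = r_i − f(r_i)·(f′(r_i))^{-1} mod 3^{i+2}, f′(x) = 2x + 1. Iterate:
  r_0 = 2 (mod 3)
  r_1 = 5 (mod 9)
  r_2 = 5 (mod 27)
  r_3 = 32 (mod 81)
Final: r = 32 satisfies f(r) ≡ 0 mod 3^4.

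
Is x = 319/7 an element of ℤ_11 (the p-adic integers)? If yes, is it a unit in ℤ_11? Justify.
x ∈ ℤ_11 but not a unit; v_11(x) = 1 > 0

ℤ_11 = {x ∈ ℚ_11 : v_11(x) ≥ 0} and ℤ_11^× = {x ∈ ℤ_11 : v_11(x) = 0}. Here v_11(319/7) = v_11(num) − v_11(den) = 1; compare against these criteria.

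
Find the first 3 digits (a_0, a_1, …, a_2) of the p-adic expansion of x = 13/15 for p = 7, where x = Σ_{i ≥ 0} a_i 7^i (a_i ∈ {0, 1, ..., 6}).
(a_0, …, a_2) = (6, 3, 6)

v_7(13/15) = 0 (numerator and denominator both coprime to 7), so x ∈ ℤ_7^×. Compute digits iteratively via a_i = x_i mod 7, x_{i+1} = (x_i − a_i)/7, with x_0 = x:
  x_0 = 13/15;  a_0 = 6;  x_1 = (x_0 − 6)/7 = -11/15
  x_1 = -11/15;  a_1 = 3;  x_2 = (x_1 − 3)/7 = -8/15
  x_2 = -8/15;  a_2 = 6;  x_3 = (x_2 − 6)/7 = -14/15
Digits: (6, 3, 6).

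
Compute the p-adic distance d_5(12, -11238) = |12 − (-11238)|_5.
d_5(12, -11238) = 1/625

Step 1 — x − y = 12 − (-11238) = 11250. Step 2 — v_5(11250) = 4 (factor: 11250 = (5^4 · 18); the sign does not affect v_p). Step 3 — |x − y|_5 = 5^{-4} = 1/625.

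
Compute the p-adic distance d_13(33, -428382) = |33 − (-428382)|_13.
d_13(33, -428382) = 1/28561

Step 1 — x − y = 33 − (-428382) = 428415. Step 2 — v_13(428415) = 4 (factor: 428415 = (13^4 · 15); the sign does not affect v_p). Step 3 — |x − y|_13 = 13^{-4} = 1/28561.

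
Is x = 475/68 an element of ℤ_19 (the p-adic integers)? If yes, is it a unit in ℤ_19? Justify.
x ∈ ℤ_19 but not a unit; v_19(x) = 1 > 0

ℤ_19 = {x ∈ ℚ_19 : v_19(x) ≥ 0} and ℤ_19^× = {x ∈ ℤ_19 : v_19(x) = 0}. Here v_19(475/68) = v_19(num) − v_19(den) = 1; compare against these criteria.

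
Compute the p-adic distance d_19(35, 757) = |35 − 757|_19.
d_19(35, 757) = 1/361

Step 1 — x − y = 35 − 757 = -722. Step 2 — v_19(-722) = 2 (factor: -722 = −(19^2 · 2); the sign does not affect v_p). Step 3 — |x − y|_19 = 19^{-2} = 1/361.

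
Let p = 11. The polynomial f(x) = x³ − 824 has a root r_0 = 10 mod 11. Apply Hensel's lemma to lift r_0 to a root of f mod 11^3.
r_2 = 32 (mod 1331)

Hensel: r_{i+1} = r_i − f(r_i)/f′(r_i) mod 11^{i+2}, where f′(x) = 3x². Iterate:
  r_0 = 10 (mod 11)
  r_1 = 32 (mod 121)
  r_2 = 32 (mod 1331)
Final: r = 32 with f(r) ≡ 0 mod 11^3.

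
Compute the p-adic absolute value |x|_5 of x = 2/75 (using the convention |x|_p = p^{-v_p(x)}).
|2/75|_5 = 25

Step 1 — compute v_5(x) by factoring powers of 5 out of the numerator and denominator: v_5(2/75) = -2. Step 2 — apply |x|_p = p^{-v_p(x)} = 5^{2} = 25.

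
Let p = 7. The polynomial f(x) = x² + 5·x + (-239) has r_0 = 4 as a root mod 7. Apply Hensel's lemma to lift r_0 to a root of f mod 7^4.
r_3 = 2153 (mod 2401)

Hensel: r_{i+1} = r_i − f(r_i)·(f′(r_i))^{-1} mod 7^{i+2}, f′(x) = 2x + 5. Iterate:
  r_0 = 4 (mod 7)
  r_1 = 46 (mod 49)
  r_2 = 95 (mod 343)
  r_3 = 2153 (mod 2401)
Final: r = 2153 satisfies f(r) ≡ 0 mod 7^4.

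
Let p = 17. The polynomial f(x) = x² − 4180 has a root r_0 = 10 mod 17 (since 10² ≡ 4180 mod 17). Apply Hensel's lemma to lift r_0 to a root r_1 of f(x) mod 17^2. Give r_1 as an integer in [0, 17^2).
r_1 = 214 (mod 289)

Hensel's recurrence: r_{i+1} = r_i − f(r_i)·(f′(r_i))^{-1} mod 17^{i+2}, with f′(x) = 2x. Iterate:
  r_0 = 10 (mod 17)
  r_1 = 214 (mod 289)
Final: r_1 = 214, and one checks f(r_1) ≡ 0 mod 17^2.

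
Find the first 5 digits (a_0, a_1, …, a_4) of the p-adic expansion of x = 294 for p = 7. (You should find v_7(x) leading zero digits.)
(a_0, …, a_4) = (0, 0, 6, 0, 0)

v_7(294) = 2, so a_0 = ... = a_1 = 0. Factor out: x = 7^2 · u with u = 6 a unit in ℤ_7. Expand u iteratively via a_{v+i} = u_i mod 7, u_{i+1} = (u_i − a_{v+i})/7:
  u_0 = 6;  a_2 = 6;  u_1 = (u_0 − 6)/7 = 0
  u_1 = 0;  a_3 = 0;  u_2 = (u_1 − 0)/7 = 0
  u_2 = 0;  a_4 = 0;  u_3 = (u_2 − 0)/7 = 0
Digits: (0, 0, 6, 0, 0).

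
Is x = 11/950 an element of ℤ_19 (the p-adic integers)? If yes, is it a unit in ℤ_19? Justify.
x ∉ ℤ_19 (v_19(x) = -1 < 0)

ℤ_19 = {x ∈ ℚ_19 : v_19(x) ≥ 0} and ℤ_19^× = {x ∈ ℤ_19 : v_19(x) = 0}. Here v_19(11/950) = v_19(num) − v_19(den) = -1; compare against these criteria.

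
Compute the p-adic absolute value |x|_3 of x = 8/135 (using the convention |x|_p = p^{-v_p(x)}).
|8/135|_3 = 27

Step 1 — compute v_3(x) by factoring powers of 3 out of the numerator and denominator: v_3(8/135) = -3. Step 2 — apply |x|_p = p^{-v_p(x)} = 3^{3} = 27.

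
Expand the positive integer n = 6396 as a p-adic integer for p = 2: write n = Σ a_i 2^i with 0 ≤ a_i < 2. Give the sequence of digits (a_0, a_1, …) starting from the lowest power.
(a_0, a_1, …) = (0, 0, 1, 1, 1, 1, 1, 1, 0, 0, 0, 1, 1)

Repeated division by 2 gives the digits low-to-high: 6396 = 1·2^2 + 1·2^3 + 1·2^4 + 1·2^5 + 1·2^6 + 1·2^7 + 1·2^11 + 1·2^12. Digit sequence: (0, 0, 1, 1, 1, 1, 1, 1, 0, 0, 0, 1, 1).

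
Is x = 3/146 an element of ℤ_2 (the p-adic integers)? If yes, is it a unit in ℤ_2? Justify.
x ∉ ℤ_2 (v_2(x) = -1 < 0)

ℤ_2 = {x ∈ ℚ_2 : v_2(x) ≥ 0} and ℤ_2^× = {x ∈ ℤ_2 : v_2(x) = 0}. Here v_2(3/146) = v_2(num) − v_2(den) = -1; compare against these criteria.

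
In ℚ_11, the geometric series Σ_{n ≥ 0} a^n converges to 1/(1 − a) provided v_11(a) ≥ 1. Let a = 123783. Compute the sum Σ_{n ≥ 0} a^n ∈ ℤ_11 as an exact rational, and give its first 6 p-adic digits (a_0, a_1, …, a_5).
Σ a^n = 1/(1 − a) = -1/123782;  first 6 digits = (1, 0, 0, 5, 8, 0)

v_11(a) = 3 ≥ 1, so the series converges in ℤ_11 to 1/(1 − a) = 1/(1 − 123783) = -1/123782. Expand this rational in ℤ_11: compute digits iteratively via d_i = x_i mod 11, x_{i+1} = (x_i − d_i)/11. The first 6 digits are (1, 0, 0, 5, 8, 0).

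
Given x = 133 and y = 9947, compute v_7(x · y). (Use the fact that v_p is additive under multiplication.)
v_7(1322951) = 4

v_p(x) = 1 (factor: 133 = 7^1 · 19); v_p(y) = 3 (factor: 9947 = 7^3 · 29). Additivity: v_p(xy) = v_p(x) + v_p(y) = 1 + 3 = 4. (Direct check: xy = 1322951 = 7^4 · (551).)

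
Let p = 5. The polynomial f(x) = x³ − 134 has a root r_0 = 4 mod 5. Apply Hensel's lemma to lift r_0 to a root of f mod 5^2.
r_1 = 19 (mod 25)

Hensel: r_{i+1} = r_i − f(r_i)/f′(r_i) mod 5^{i+2}, where f′(x) = 3x². Iterate:
  r_0 = 4 (mod 5)
  r_1 = 19 (mod 25)
Final: r = 19 with f(r) ≡ 0 mod 5^2.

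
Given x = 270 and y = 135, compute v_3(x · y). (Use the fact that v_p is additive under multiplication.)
v_3(36450) = 6

v_p(x) = 3 (factor: 270 = 3^3 · 10); v_p(y) = 3 (factor: 135 = 3^3 · 5). Additivity: v_p(xy) = v_p(x) + v_p(y) = 3 + 3 = 6. (Direct check: xy = 36450 = 3^6 · (50).)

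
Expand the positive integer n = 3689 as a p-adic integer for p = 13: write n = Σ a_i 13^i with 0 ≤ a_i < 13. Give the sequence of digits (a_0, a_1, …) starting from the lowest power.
(a_0, a_1, …) = (10, 10, 8, 1)

Repeated division by 13 gives the digits low-to-high: 3689 = 10 + 10·13^1 + 8·13^2 + 1·13^3. Digit sequence: (10, 10, 8, 1).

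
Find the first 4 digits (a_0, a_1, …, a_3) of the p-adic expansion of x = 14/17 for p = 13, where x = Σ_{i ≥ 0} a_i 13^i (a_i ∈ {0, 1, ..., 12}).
(a_0, …, a_3) = (10, 10, 3, 2)

v_13(14/17) = 0 (numerator and denominator both coprime to 13), so x ∈ ℤ_13^×. Compute digits iteratively via a_i = x_i mod 13, x_{i+1} = (x_i − a_i)/13, with x_0 = x:
  x_0 = 14/17;  a_0 = 10;  x_1 = (x_0 − 10)/13 = -12/17
  x_1 = -12/17;  a_1 = 10;  x_2 = (x_1 − 10)/13 = -14/17
  x_2 = -14/17;  a_2 = 3;  x_3 = (x_2 − 3)/13 = -5/17
  x_3 = -5/17;  a_3 = 2;  x_4 = (x_3 − 2)/13 = -3/17
Digits: (10, 10, 3, 2).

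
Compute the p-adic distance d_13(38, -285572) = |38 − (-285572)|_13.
d_13(38, -285572) = 1/28561

Step 1 — x − y = 38 − (-285572) = 285610. Step 2 — v_13(285610) = 4 (factor: 285610 = (13^4 · 10); the sign does not affect v_p). Step 3 — |x − y|_13 = 13^{-4} = 1/28561.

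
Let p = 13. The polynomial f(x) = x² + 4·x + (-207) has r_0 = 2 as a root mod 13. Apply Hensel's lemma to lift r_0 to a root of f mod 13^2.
r_1 = 132 (mod 169)

Hensel: r_{i+1} = r_i − f(r_i)·(f′(r_i))^{-1} mod 13^{i+2}, f′(x) = 2x + 4. Iterate:
  r_0 = 2 (mod 13)
  r_1 = 132 (mod 169)
Final: r = 132 satisfies f(r) ≡ 0 mod 13^2.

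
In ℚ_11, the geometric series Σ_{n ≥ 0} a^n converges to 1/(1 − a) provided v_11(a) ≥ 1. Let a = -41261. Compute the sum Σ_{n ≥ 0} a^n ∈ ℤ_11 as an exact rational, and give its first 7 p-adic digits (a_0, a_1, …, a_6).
Σ a^n = 1/(1 − a) = 1/41262;  first 7 digits = (1, 0, 0, 2, 8, 10, 3)

v_11(a) = 3 ≥ 1, so the series converges in ℤ_11 to 1/(1 − a) = 1/(1 − (-41261)) = 1/41262. Expand this rational in ℤ_11: compute digits iteratively via d_i = x_i mod 11, x_{i+1} = (x_i − d_i)/11. The first 7 digits are (1, 0, 0, 2, 8, 10, 3).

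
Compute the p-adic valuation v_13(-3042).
v_13(-3042) = 2

v_13(n) is the largest exponent k such that 13^k divides n. Factor out: -3042 = -13^2 · 18. (Sign doesn't affect v_p.) So v_13(-3042) = 2.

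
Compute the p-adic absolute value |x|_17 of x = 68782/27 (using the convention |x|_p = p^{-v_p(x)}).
|68782/27|_17 = 1/4913

Step 1 — compute v_17(x) by factoring powers of 17 out of the numerator and denominator: v_17(68782/27) = 3. Step 2 — apply |x|_p = p^{-v_p(x)} = 17^{-3} = 1/4913.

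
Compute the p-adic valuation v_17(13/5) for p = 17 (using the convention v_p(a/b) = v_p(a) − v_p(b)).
v_17(13/5) = 0

Factor powers of 17 from the numerator and denominator of the reduced fraction: 13 = 17^0 · 13 and 5 = 17^0 · 5. Apply v_p(a/b) = v_p(a) − v_p(b): v_17(13/5) = 0 − 0 = 0.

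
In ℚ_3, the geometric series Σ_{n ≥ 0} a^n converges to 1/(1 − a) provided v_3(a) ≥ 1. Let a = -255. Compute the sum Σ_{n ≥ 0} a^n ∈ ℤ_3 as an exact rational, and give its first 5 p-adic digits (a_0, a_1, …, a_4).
Σ a^n = 1/(1 − a) = 1/256;  first 5 digits = (1, 2, 2, 0, 2)

v_3(a) = 1 ≥ 1, so the series converges in ℤ_3 to 1/(1 − a) = 1/(1 − (-255)) = 1/256. Expand this rational in ℤ_3: compute digits iteratively via d_i = x_i mod 3, x_{i+1} = (x_i − d_i)/3. The first 5 digits are (1, 2, 2, 0, 2).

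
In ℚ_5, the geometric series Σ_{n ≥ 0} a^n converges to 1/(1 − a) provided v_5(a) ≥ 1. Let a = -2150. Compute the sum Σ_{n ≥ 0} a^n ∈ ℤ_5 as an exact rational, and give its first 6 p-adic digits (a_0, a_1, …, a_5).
Σ a^n = 1/(1 − a) = 1/2151;  first 6 digits = (1, 0, 4, 2, 2, 3)

v_5(a) = 2 ≥ 1, so the series converges in ℤ_5 to 1/(1 − a) = 1/(1 − (-2150)) = 1/2151. Expand this rational in ℤ_5: compute digits iteratively via d_i = x_i mod 5, x_{i+1} = (x_i − d_i)/5. The first 6 digits are (1, 0, 4, 2, 2, 3).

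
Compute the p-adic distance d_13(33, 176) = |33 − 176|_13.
d_13(33, 176) = 1/13

Step 1 — x − y = 33 − 176 = -143. Step 2 — v_13(-143) = 1 (factor: -143 = −(13^1 · 11); the sign does not affect v_p). Step 3 — |x − y|_13 = 13^{-1} = 1/13.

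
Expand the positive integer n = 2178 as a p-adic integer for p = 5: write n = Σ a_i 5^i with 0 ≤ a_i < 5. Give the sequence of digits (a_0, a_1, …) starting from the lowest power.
(a_0, a_1, …) = (3, 0, 2, 2, 3)

Repeated division by 5 gives the digits low-to-high: 2178 = 3 + 2·5^2 + 2·5^3 + 3·5^4. Digit sequence: (3, 0, 2, 2, 3).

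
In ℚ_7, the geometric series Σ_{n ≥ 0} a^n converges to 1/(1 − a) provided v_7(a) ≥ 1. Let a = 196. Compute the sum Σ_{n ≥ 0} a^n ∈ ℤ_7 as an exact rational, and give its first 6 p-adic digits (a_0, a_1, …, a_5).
Σ a^n = 1/(1 − a) = -1/195;  first 6 digits = (1, 0, 4, 0, 2, 2)

v_7(a) = 2 ≥ 1, so the series converges in ℤ_7 to 1/(1 − a) = 1/(1 − 196) = -1/195. Expand this rational in ℤ_7: compute digits iteratively via d_i = x_i mod 7, x_{i+1} = (x_i − d_i)/7. The first 6 digits are (1, 0, 4, 0, 2, 2).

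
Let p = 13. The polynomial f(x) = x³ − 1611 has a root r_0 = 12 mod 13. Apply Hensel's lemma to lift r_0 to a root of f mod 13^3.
r_2 = 480 (mod 2197)

Hensel: r_{i+1} = r_i − f(r_i)/f′(r_i) mod 13^{i+2}, where f′(x) = 3x². Iterate:
  r_0 = 12 (mod 13)
  r_1 = 142 (mod 169)
  r_2 = 480 (mod 2197)
Final: r = 480 with f(r) ≡ 0 mod 13^3.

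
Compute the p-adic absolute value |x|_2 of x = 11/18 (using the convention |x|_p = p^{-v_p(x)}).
|11/18|_2 = 2

Step 1 — compute v_2(x) by factoring powers of 2 out of the numerator and denominator: v_2(11/18) = -1. Step 2 — apply |x|_p = p^{-v_p(x)} = 2^{1} = 2.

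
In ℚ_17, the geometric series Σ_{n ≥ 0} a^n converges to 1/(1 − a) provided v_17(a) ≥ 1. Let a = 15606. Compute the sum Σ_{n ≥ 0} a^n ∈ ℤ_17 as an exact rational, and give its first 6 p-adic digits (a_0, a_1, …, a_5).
Σ a^n = 1/(1 − a) = -1/15605;  first 6 digits = (1, 0, 3, 3, 9, 1)

v_17(a) = 2 ≥ 1, so the series converges in ℤ_17 to 1/(1 − a) = 1/(1 − 15606) = -1/15605. Expand this rational in ℤ_17: compute digits iteratively via d_i = x_i mod 17, x_{i+1} = (x_i − d_i)/17. The first 6 digits are (1, 0, 3, 3, 9, 1).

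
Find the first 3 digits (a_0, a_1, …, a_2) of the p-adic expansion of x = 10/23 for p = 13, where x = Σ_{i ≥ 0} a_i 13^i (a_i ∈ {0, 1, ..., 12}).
(a_0, …, a_2) = (1, 9, 1)

v_13(10/23) = 0 (numerator and denominator both coprime to 13), so x ∈ ℤ_13^×. Compute digits iteratively via a_i = x_i mod 13, x_{i+1} = (x_i − a_i)/13, with x_0 = x:
  x_0 = 10/23;  a_0 = 1;  x_1 = (x_0 − 1)/13 = -1/23
  x_1 = -1/23;  a_1 = 9;  x_2 = (x_1 − 9)/13 = -16/23
  x_2 = -16/23;  a_2 = 1;  x_3 = (x_2 − 1)/13 = -3/23
Digits: (1, 9, 1).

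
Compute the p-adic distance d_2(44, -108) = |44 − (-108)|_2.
d_2(44, -108) = 1/8

Step 1 — x − y = 44 − (-108) = 152. Step 2 — v_2(152) = 3 (factor: 152 = (2^3 · 19); the sign does not affect v_p). Step 3 — |x − y|_2 = 2^{-3} = 1/8.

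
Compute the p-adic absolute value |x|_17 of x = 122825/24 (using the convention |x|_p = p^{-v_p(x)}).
|122825/24|_17 = 1/4913

Step 1 — compute v_17(x) by factoring powers of 17 out of the numerator and denominator: v_17(122825/24) = 3. Step 2 — apply |x|_p = p^{-v_p(x)} = 17^{-3} = 1/4913.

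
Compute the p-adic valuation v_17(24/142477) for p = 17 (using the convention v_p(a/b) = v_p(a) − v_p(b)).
v_17(24/142477) = -3

Factor powers of 17 from the numerator and denominator of the reduced fraction: 24 = 17^0 · 24 and 142477 = 17^3 · 29. Apply v_p(a/b) = v_p(a) − v_p(b): v_17(24/142477) = 0 − 3 = -3.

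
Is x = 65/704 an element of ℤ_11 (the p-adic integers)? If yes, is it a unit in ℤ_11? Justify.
x ∉ ℤ_11 (v_11(x) = -1 < 0)

ℤ_11 = {x ∈ ℚ_11 : v_11(x) ≥ 0} and ℤ_11^× = {x ∈ ℤ_11 : v_11(x) = 0}. Here v_11(65/704) = v_11(num) − v_11(den) = -1; compare against these criteria.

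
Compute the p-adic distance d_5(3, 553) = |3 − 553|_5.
d_5(3, 553) = 1/25

Step 1 — x − y = 3 − 553 = -550. Step 2 — v_5(-550) = 2 (factor: -550 = −(5^2 · 22); the sign does not affect v_p). Step 3 — |x − y|_5 = 5^{-2} = 1/25.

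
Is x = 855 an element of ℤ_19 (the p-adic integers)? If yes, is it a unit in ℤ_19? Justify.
x ∈ ℤ_19 but not a unit; v_19(x) = 1 > 0

ℤ_19 = {x ∈ ℚ_19 : v_19(x) ≥ 0} and ℤ_19^× = {x ∈ ℤ_19 : v_19(x) = 0}. Here v_19(855) = v_19(num) − v_19(den) = 1; compare against these criteria.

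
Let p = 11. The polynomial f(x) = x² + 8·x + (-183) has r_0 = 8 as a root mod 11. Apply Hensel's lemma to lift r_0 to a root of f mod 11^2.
r_1 = 96 (mod 121)

Hensel: r_{i+1} = r_i − f(r_i)·(f′(r_i))^{-1} mod 11^{i+2}, f′(x) = 2x + 8. Iterate:
  r_0 = 8 (mod 11)
  r_1 = 96 (mod 121)
Final: r = 96 satisfies f(r) ≡ 0 mod 11^2.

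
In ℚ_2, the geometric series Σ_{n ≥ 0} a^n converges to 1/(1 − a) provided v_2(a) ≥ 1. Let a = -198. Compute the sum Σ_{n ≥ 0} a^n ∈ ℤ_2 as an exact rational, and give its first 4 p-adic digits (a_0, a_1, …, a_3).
Σ a^n = 1/(1 − a) = 1/199;  first 4 digits = (1, 1, 1, 0)

v_2(a) = 1 ≥ 1, so the series converges in ℤ_2 to 1/(1 − a) = 1/(1 − (-198)) = 1/199. Expand this rational in ℤ_2: compute digits iteratively via d_i = x_i mod 2, x_{i+1} = (x_i − d_i)/2. The first 4 digits are (1, 1, 1, 0).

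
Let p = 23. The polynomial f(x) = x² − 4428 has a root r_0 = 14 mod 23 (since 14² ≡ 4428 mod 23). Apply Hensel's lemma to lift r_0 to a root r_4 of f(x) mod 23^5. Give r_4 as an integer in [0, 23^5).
r_4 = 1519302 (mod 6436343)

Hensel's recurrence: r_{i+1} = r_i − f(r_i)·(f′(r_i))^{-1} mod 23^{i+2}, with f′(x) = 2x. Iterate:
  r_0 = 14 (mod 23)
  r_1 = 14 (mod 529)
  r_2 = 10594 (mod 12167)
  r_3 = 120097 (mod 279841)
  r_4 = 1519302 (mod 6436343)
Final: r_4 = 1519302, and one checks f(r_4) ≡ 0 mod 23^5.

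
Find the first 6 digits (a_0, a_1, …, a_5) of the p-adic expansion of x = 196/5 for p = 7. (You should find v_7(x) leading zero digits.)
(a_0, …, a_5) = (0, 0, 5, 5, 2, 1)

v_7(196/5) = 2, so a_0 = ... = a_1 = 0. Factor out: x = 7^2 · u with u = 4/5 a unit in ℤ_7. Expand u iteratively via a_{v+i} = u_i mod 7, u_{i+1} = (u_i − a_{v+i})/7:
  u_0 = 4/5;  a_2 = 5;  u_1 = (u_0 − 5)/7 = -3/5
  u_1 = -3/5;  a_3 = 5;  u_2 = (u_1 − 5)/7 = -4/5
  u_2 = -4/5;  a_4 = 2;  u_3 = (u_2 − 2)/7 = -2/5
  u_3 = -2/5;  a_5 = 1;  u_4 = (u_3 − 1)/7 = -1/5
Digits: (0, 0, 5, 5, 2, 1).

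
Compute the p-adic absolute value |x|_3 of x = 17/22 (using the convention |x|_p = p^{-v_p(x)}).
|17/22|_3 = 1

Step 1 — compute v_3(x) by factoring powers of 3 out of the numerator and denominator: v_3(17/22) = 0. Step 2 — apply |x|_p = p^{-v_p(x)} = 3^{0} = 1.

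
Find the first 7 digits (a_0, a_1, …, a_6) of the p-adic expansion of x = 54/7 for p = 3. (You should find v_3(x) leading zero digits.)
(a_0, …, a_6) = (0, 0, 0, 2, 2, 0, 1)

v_3(54/7) = 3, so a_0 = ... = a_2 = 0. Factor out: x = 3^3 · u with u = 2/7 a unit in ℤ_3. Expand u iteratively via a_{v+i} = u_i mod 3, u_{i+1} = (u_i − a_{v+i})/3:
  u_0 = 2/7;  a_3 = 2;  u_1 = (u_0 − 2)/3 = -4/7
  u_1 = -4/7;  a_4 = 2;  u_2 = (u_1 − 2)/3 = -6/7
  u_2 = -6/7;  a_5 = 0;  u_3 = (u_2 − 0)/3 = -2/7
  u_3 = -2/7;  a_6 = 1;  u_4 = (u_3 − 1)/3 = -3/7
Digits: (0, 0, 0, 2, 2, 0, 1).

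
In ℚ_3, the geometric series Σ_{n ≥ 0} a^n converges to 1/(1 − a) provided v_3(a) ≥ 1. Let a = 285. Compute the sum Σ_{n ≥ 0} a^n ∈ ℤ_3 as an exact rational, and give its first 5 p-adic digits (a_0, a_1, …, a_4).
Σ a^n = 1/(1 − a) = -1/284;  first 5 digits = (1, 2, 2, 2, 1)

v_3(a) = 1 ≥ 1, so the series converges in ℤ_3 to 1/(1 − a) = 1/(1 − 285) = -1/284. Expand this rational in ℤ_3: compute digits iteratively via d_i = x_i mod 3, x_{i+1} = (x_i − d_i)/3. The first 5 digits are (1, 2, 2, 2, 1).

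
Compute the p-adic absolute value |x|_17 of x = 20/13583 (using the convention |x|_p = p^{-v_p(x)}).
|20/13583|_17 = 289

Step 1 — compute v_17(x) by factoring powers of 17 out of the numerator and denominator: v_17(20/13583) = -2. Step 2 — apply |x|_p = p^{-v_p(x)} = 17^{2} = 289.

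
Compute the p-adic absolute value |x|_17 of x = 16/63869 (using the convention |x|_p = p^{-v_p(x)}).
|16/63869|_17 = 4913

Step 1 — compute v_17(x) by factoring powers of 17 out of the numerator and denominator: v_17(16/63869) = -3. Step 2 — apply |x|_p = p^{-v_p(x)} = 17^{3} = 4913.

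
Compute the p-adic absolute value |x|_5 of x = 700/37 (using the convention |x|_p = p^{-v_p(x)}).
|700/37|_5 = 1/25

Step 1 — compute v_5(x) by factoring powers of 5 out of the numerator and denominator: v_5(700/37) = 2. Step 2 — apply |x|_p = p^{-v_p(x)} = 5^{-2} = 1/25.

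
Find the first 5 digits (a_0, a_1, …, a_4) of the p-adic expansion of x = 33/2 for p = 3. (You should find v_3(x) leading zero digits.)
(a_0, …, a_4) = (0, 1, 0, 2, 1)

v_3(33/2) = 1, so a_0 = ... = a_0 = 0. Factor out: x = 3^1 · u with u = 11/2 a unit in ℤ_3. Expand u iteratively via a_{v+i} = u_i mod 3, u_{i+1} = (u_i − a_{v+i})/3:
  u_0 = 11/2;  a_1 = 1;  u_1 = (u_0 − 1)/3 = 3/2
  u_1 = 3/2;  a_2 = 0;  u_2 = (u_1 − 0)/3 = 1/2
  u_2 = 1/2;  a_3 = 2;  u_3 = (u_2 − 2)/3 = -1/2
  u_3 = -1/2;  a_4 = 1;  u_4 = (u_3 − 1)/3 = -1/2
Digits: (0, 1, 0, 2, 1).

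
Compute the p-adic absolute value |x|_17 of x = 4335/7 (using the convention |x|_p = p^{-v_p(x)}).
|4335/7|_17 = 1/289

Step 1 — compute v_17(x) by factoring powers of 17 out of the numerator and denominator: v_17(4335/7) = 2. Step 2 — apply |x|_p = p^{-v_p(x)} = 17^{-2} = 1/289.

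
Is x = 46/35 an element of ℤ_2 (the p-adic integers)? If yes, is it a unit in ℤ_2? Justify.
x ∈ ℤ_2 but not a unit; v_2(x) = 1 > 0

ℤ_2 = {x ∈ ℚ_2 : v_2(x) ≥ 0} and ℤ_2^× = {x ∈ ℤ_2 : v_2(x) = 0}. Here v_2(46/35) = v_2(num) − v_2(den) = 1; compare against these criteria.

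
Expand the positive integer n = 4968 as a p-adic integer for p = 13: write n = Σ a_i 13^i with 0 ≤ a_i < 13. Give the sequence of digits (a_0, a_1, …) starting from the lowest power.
(a_0, a_1, …) = (2, 5, 3, 2)

Repeated division by 13 gives the digits low-to-high: 4968 = 2 + 5·13^1 + 3·13^2 + 2·13^3. Digit sequence: (2, 5, 3, 2).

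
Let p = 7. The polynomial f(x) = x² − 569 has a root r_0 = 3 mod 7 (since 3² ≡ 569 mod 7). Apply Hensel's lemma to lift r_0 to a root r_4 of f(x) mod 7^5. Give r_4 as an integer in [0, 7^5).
r_4 = 3510 (mod 16807)

Hensel's recurrence: r_{i+1} = r_i − f(r_i)·(f′(r_i))^{-1} mod 7^{i+2}, with f′(x) = 2x. Iterate:
  r_0 = 3 (mod 7)
  r_1 = 31 (mod 49)
  r_2 = 80 (mod 343)
  r_3 = 1109 (mod 2401)
  r_4 = 3510 (mod 16807)
Final: r_4 = 3510, and one checks f(r_4) ≡ 0 mod 7^5.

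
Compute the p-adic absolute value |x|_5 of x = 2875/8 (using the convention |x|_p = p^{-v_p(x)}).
|2875/8|_5 = 1/125

Step 1 — compute v_5(x) by factoring powers of 5 out of the numerator and denominator: v_5(2875/8) = 3. Step 2 — apply |x|_p = p^{-v_p(x)} = 5^{-3} = 1/125.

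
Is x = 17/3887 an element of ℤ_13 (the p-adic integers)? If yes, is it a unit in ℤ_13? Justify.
x ∉ ℤ_13 (v_13(x) = -2 < 0)

ℤ_13 = {x ∈ ℚ_13 : v_13(x) ≥ 0} and ℤ_13^× = {x ∈ ℤ_13 : v_13(x) = 0}. Here v_13(17/3887) = v_13(num) − v_13(den) = -2; compare against these criteria.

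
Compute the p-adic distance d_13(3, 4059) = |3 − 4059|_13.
d_13(3, 4059) = 1/169

Step 1 — x − y = 3 − 4059 = -4056. Step 2 — v_13(-4056) = 2 (factor: -4056 = −(13^2 · 24); the sign does not affect v_p). Step 3 — |x − y|_13 = 13^{-2} = 1/169.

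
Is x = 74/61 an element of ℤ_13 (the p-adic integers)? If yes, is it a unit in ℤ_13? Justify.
x ∈ ℤ_13^× (unit); v_13(x) = 0

ℤ_13 = {x ∈ ℚ_13 : v_13(x) ≥ 0} and ℤ_13^× = {x ∈ ℤ_13 : v_13(x) = 0}. Here v_13(74/61) = v_13(num) − v_13(den) = 0; compare against these criteria.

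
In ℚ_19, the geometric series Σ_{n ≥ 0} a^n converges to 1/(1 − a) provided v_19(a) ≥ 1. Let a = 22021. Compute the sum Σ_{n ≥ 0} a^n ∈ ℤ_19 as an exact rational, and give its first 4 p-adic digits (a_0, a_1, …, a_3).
Σ a^n = 1/(1 − a) = -1/22020;  first 4 digits = (1, 0, 4, 3)

v_19(a) = 2 ≥ 1, so the series converges in ℤ_19 to 1/(1 − a) = 1/(1 − 22021) = -1/22020. Expand this rational in ℤ_19: compute digits iteratively via d_i = x_i mod 19, x_{i+1} = (x_i − d_i)/19. The first 4 digits are (1, 0, 4, 3).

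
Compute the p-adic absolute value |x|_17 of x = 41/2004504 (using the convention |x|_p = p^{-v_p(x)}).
|41/2004504|_17 = 83521

Step 1 — compute v_17(x) by factoring powers of 17 out of the numerator and denominator: v_17(41/2004504) = -4. Step 2 — apply |x|_p = p^{-v_p(x)} = 17^{4} = 83521.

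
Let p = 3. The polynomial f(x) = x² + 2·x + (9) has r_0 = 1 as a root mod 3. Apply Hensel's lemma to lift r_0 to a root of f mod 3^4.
r_3 = 43 (mod 81)

Hensel: r_{i+1} = r_i − f(r_i)·(f′(r_i))^{-1} mod 3^{i+2}, f′(x) = 2x + 2. Iterate:
  r_0 = 1 (mod 3)
  r_1 = 7 (mod 9)
  r_2 = 16 (mod 27)
  r_3 = 43 (mod 81)
Final: r = 43 satisfies f(r) ≡ 0 mod 3^4.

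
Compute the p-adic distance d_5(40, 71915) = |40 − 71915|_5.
d_5(40, 71915) = 1/3125

Step 1 — x − y = 40 − 71915 = -71875. Step 2 — v_5(-71875) = 5 (factor: -71875 = −(5^5 · 23); the sign does not affect v_p). Step 3 — |x − y|_5 = 5^{-5} = 1/3125.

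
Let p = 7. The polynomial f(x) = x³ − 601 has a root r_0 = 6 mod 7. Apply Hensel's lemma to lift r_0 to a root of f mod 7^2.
r_1 = 20 (mod 49)

Hensel: r_{i+1} = r_i − f(r_i)/f′(r_i) mod 7^{i+2}, where f′(x) = 3x². Iterate:
  r_0 = 6 (mod 7)
  r_1 = 20 (mod 49)
Final: r = 20 with f(r) ≡ 0 mod 7^2.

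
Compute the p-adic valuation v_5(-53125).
v_5(-53125) = 5

v_5(n) is the largest exponent k such that 5^k divides n. Factor out: -53125 = -5^5 · 17. (Sign doesn't affect v_p.) So v_5(-53125) = 5.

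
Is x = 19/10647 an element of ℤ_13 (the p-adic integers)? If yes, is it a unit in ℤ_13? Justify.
x ∉ ℤ_13 (v_13(x) = -2 < 0)

ℤ_13 = {x ∈ ℚ_13 : v_13(x) ≥ 0} and ℤ_13^× = {x ∈ ℤ_13 : v_13(x) = 0}. Here v_13(19/10647) = v_13(num) − v_13(den) = -2; compare against these criteria.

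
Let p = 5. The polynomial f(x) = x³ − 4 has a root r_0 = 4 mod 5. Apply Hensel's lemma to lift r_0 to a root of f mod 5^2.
r_1 = 9 (mod 25)

Hensel: r_{i+1} = r_i − f(r_i)/f′(r_i) mod 5^{i+2}, where f′(x) = 3x². Iterate:
  r_0 = 4 (mod 5)
  r_1 = 9 (mod 25)
Final: r = 9 with f(r) ≡ 0 mod 5^2.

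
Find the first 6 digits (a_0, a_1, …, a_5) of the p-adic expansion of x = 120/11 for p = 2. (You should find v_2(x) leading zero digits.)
(a_0, …, a_5) = (0, 0, 0, 1, 0, 1)

v_2(120/11) = 3, so a_0 = ... = a_2 = 0. Factor out: x = 2^3 · u with u = 15/11 a unit in ℤ_2. Expand u iteratively via a_{v+i} = u_i mod 2, u_{i+1} = (u_i − a_{v+i})/2:
  u_0 = 15/11;  a_3 = 1;  u_1 = (u_0 − 1)/2 = 2/11
  u_1 = 2/11;  a_4 = 0;  u_2 = (u_1 − 0)/2 = 1/11
  u_2 = 1/11;  a_5 = 1;  u_3 = (u_2 − 1)/2 = -5/11
Digits: (0, 0, 0, 1, 0, 1).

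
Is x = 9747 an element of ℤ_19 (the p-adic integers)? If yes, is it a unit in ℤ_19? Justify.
x ∈ ℤ_19 but not a unit; v_19(x) = 2 > 0

ℤ_19 = {x ∈ ℚ_19 : v_19(x) ≥ 0} and ℤ_19^× = {x ∈ ℤ_19 : v_19(x) = 0}. Here v_19(9747) = v_19(num) − v_19(den) = 2; compare against these criteria.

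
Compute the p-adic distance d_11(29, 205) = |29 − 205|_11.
d_11(29, 205) = 1/11

Step 1 — x − y = 29 − 205 = -176. Step 2 — v_11(-176) = 1 (factor: -176 = −(11^1 · 16); the sign does not affect v_p). Step 3 — |x − y|_11 = 11^{-1} = 1/11.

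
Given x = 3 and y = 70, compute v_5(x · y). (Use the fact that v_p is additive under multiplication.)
v_5(210) = 1

v_p(x) = 0 (factor: 3 = 5^0 · 3); v_p(y) = 1 (factor: 70 = 5^1 · 14). Additivity: v_p(xy) = v_p(x) + v_p(y) = 0 + 1 = 1. (Direct check: xy = 210 = 5^1 · (42).)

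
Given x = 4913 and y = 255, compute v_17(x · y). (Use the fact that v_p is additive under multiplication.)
v_17(1252815) = 4

v_p(x) = 3 (factor: 4913 = 17^3 · 1); v_p(y) = 1 (factor: 255 = 17^1 · 15). Additivity: v_p(xy) = v_p(x) + v_p(y) = 3 + 1 = 4. (Direct check: xy = 1252815 = 17^4 · (15).)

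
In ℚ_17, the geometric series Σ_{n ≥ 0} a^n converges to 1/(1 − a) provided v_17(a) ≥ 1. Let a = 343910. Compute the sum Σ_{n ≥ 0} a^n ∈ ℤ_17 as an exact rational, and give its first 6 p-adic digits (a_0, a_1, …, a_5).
Σ a^n = 1/(1 − a) = -1/343909;  first 6 digits = (1, 0, 0, 2, 4, 0)

v_17(a) = 3 ≥ 1, so the series converges in ℤ_17 to 1/(1 − a) = 1/(1 − 343910) = -1/343909. Expand this rational in ℤ_17: compute digits iteratively via d_i = x_i mod 17, x_{i+1} = (x_i − d_i)/17. The first 6 digits are (1, 0, 0, 2, 4, 0).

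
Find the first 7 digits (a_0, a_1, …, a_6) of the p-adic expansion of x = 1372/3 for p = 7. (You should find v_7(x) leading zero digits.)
(a_0, …, a_6) = (0, 0, 0, 6, 4, 4, 4)

v_7(1372/3) = 3, so a_0 = ... = a_2 = 0. Factor out: x = 7^3 · u with u = 4/3 a unit in ℤ_7. Expand u iteratively via a_{v+i} = u_i mod 7, u_{i+1} = (u_i − a_{v+i})/7:
  u_0 = 4/3;  a_3 = 6;  u_1 = (u_0 − 6)/7 = -2/3
  u_1 = -2/3;  a_4 = 4;  u_2 = (u_1 − 4)/7 = -2/3
  u_2 = -2/3;  a_5 = 4;  u_3 = (u_2 − 4)/7 = -2/3
  u_3 = -2/3;  a_6 = 4;  u_4 = (u_3 − 4)/7 = -2/3
Digits: (0, 0, 0, 6, 4, 4, 4).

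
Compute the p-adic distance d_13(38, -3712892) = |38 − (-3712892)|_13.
d_13(38, -3712892) = 1/371293

Step 1 — x − y = 38 − (-3712892) = 3712930. Step 2 — v_13(3712930) = 5 (factor: 3712930 = (13^5 · 10); the sign does not affect v_p). Step 3 — |x − y|_13 = 13^{-5} = 1/371293.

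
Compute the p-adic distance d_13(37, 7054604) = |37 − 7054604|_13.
d_13(37, 7054604) = 1/371293

Step 1 — x − y = 37 − 7054604 = -7054567. Step 2 — v_13(-7054567) = 5 (factor: -7054567 = −(13^5 · 19); the sign does not affect v_p). Step 3 — |x − y|_13 = 13^{-5} = 1/371293.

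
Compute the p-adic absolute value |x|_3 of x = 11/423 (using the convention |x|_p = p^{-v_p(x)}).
|11/423|_3 = 9

Step 1 — compute v_3(x) by factoring powers of 3 out of the numerator and denominator: v_3(11/423) = -2. Step 2 — apply |x|_p = p^{-v_p(x)} = 3^{2} = 9.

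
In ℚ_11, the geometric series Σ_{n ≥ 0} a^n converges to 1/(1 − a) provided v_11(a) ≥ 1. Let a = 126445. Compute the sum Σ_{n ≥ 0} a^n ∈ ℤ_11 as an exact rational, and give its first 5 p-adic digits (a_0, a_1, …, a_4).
Σ a^n = 1/(1 − a) = -1/126444;  first 5 digits = (1, 0, 0, 7, 8)

v_11(a) = 3 ≥ 1, so the series converges in ℤ_11 to 1/(1 − a) = 1/(1 − 126445) = -1/126444. Expand this rational in ℤ_11: compute digits iteratively via d_i = x_i mod 11, x_{i+1} = (x_i − d_i)/11. The first 5 digits are (1, 0, 0, 7, 8).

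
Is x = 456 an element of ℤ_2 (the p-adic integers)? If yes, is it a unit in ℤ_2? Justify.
x ∈ ℤ_2 but not a unit; v_2(x) = 3 > 0

ℤ_2 = {x ∈ ℚ_2 : v_2(x) ≥ 0} and ℤ_2^× = {x ∈ ℤ_2 : v_2(x) = 0}. Here v_2(456) = v_2(num) − v_2(den) = 3; compare against these criteria.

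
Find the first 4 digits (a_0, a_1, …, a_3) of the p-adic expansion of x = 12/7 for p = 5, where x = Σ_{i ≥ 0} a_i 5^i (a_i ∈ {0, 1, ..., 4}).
(a_0, …, a_3) = (1, 3, 3, 0)

v_5(12/7) = 0 (numerator and denominator both coprime to 5), so x ∈ ℤ_5^×. Compute digits iteratively via a_i = x_i mod 5, x_{i+1} = (x_i − a_i)/5, with x_0 = x:
  x_0 = 12/7;  a_0 = 1;  x_1 = (x_0 − 1)/5 = 1/7
  x_1 = 1/7;  a_1 = 3;  x_2 = (x_1 − 3)/5 = -4/7
  x_2 = -4/7;  a_2 = 3;  x_3 = (x_2 − 3)/5 = -5/7
  x_3 = -5/7;  a_3 = 0;  x_4 = (x_3 − 0)/5 = -1/7
Digits: (1, 3, 3, 0).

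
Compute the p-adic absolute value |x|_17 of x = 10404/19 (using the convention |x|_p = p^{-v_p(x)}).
|10404/19|_17 = 1/289

Step 1 — compute v_17(x) by factoring powers of 17 out of the numerator and denominator: v_17(10404/19) = 2. Step 2 — apply |x|_p = p^{-v_p(x)} = 17^{-2} = 1/289.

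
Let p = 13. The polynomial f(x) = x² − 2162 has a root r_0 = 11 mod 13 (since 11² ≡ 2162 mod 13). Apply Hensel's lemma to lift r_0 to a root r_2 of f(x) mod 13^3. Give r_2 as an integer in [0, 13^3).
r_2 = 1233 (mod 2197)

Hensel's recurrence: r_{i+1} = r_i − f(r_i)·(f′(r_i))^{-1} mod 13^{i+2}, with f′(x) = 2x. Iterate:
  r_0 = 11 (mod 13)
  r_1 = 50 (mod 169)
  r_2 = 1233 (mod 2197)
Final: r_2 = 1233, and one checks f(r_2) ≡ 0 mod 13^3.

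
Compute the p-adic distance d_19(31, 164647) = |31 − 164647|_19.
d_19(31, 164647) = 1/6859

Step 1 — x − y = 31 − 164647 = -164616. Step 2 — v_19(-164616) = 3 (factor: -164616 = −(19^3 · 24); the sign does not affect v_p). Step 3 — |x − y|_19 = 19^{-3} = 1/6859.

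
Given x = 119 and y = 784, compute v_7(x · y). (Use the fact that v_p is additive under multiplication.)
v_7(93296) = 3

v_p(x) = 1 (factor: 119 = 7^1 · 17); v_p(y) = 2 (factor: 784 = 7^2 · 16). Additivity: v_p(xy) = v_p(x) + v_p(y) = 1 + 2 = 3. (Direct check: xy = 93296 = 7^3 · (272).)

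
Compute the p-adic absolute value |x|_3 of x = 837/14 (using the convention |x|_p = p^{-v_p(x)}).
|837/14|_3 = 1/27

Step 1 — compute v_3(x) by factoring powers of 3 out of the numerator and denominator: v_3(837/14) = 3. Step 2 — apply |x|_p = p^{-v_p(x)} = 3^{-3} = 1/27.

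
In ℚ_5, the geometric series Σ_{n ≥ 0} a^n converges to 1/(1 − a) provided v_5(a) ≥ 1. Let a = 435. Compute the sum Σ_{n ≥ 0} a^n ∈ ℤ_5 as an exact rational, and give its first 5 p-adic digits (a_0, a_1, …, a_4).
Σ a^n = 1/(1 − a) = -1/434;  first 5 digits = (1, 2, 1, 0, 0)

v_5(a) = 1 ≥ 1, so the series converges in ℤ_5 to 1/(1 − a) = 1/(1 − 435) = -1/434. Expand this rational in ℤ_5: compute digits iteratively via d_i = x_i mod 5, x_{i+1} = (x_i − d_i)/5. The first 5 digits are (1, 2, 1, 0, 0).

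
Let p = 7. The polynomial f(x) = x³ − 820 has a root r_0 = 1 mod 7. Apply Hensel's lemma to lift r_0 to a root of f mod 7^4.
r_3 = 1548 (mod 2401)

Hensel: r_{i+1} = r_i − f(r_i)/f′(r_i) mod 7^{i+2}, where f′(x) = 3x². Iterate:
  r_0 = 1 (mod 7)
  r_1 = 29 (mod 49)
  r_2 = 176 (mod 343)
  r_3 = 1548 (mod 2401)
Final: r = 1548 with f(r) ≡ 0 mod 7^4.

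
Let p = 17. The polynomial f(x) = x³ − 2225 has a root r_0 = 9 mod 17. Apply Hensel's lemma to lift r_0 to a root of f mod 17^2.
r_1 = 77 (mod 289)

Hensel: r_{i+1} = r_i − f(r_i)/f′(r_i) mod 17^{i+2}, where f′(x) = 3x². Iterate:
  r_0 = 9 (mod 17)
  r_1 = 77 (mod 289)
Final: r = 77 with f(r) ≡ 0 mod 17^2.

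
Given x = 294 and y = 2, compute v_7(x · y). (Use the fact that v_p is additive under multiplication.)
v_7(588) = 2

v_p(x) = 2 (factor: 294 = 7^2 · 6); v_p(y) = 0 (factor: 2 = 7^0 · 2). Additivity: v_p(xy) = v_p(x) + v_p(y) = 2 + 0 = 2. (Direct check: xy = 588 = 7^2 · (12).)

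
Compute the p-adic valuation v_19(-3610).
v_19(-3610) = 2

v_19(n) is the largest exponent k such that 19^k divides n. Factor out: -3610 = -19^2 · 10. (Sign doesn't affect v_p.) So v_19(-3610) = 2.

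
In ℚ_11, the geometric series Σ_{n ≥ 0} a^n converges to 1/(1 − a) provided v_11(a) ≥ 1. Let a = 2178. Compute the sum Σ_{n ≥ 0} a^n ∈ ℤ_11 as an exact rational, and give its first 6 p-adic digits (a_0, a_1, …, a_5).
Σ a^n = 1/(1 − a) = -1/2177;  first 6 digits = (1, 0, 7, 1, 5, 7)

v_11(a) = 2 ≥ 1, so the series converges in ℤ_11 to 1/(1 − a) = 1/(1 − 2178) = -1/2177. Expand this rational in ℤ_11: compute digits iteratively via d_i = x_i mod 11, x_{i+1} = (x_i − d_i)/11. The first 6 digits are (1, 0, 7, 1, 5, 7).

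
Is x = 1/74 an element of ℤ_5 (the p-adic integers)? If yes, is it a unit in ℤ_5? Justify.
x ∈ ℤ_5^× (unit); v_5(x) = 0

ℤ_5 = {x ∈ ℚ_5 : v_5(x) ≥ 0} and ℤ_5^× = {x ∈ ℤ_5 : v_5(x) = 0}. Here v_5(1/74) = v_5(num) − v_5(den) = 0; compare against these criteria.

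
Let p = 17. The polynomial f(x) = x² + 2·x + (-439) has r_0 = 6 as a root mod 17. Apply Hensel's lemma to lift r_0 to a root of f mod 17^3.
r_2 = 1706 (mod 4913)

Hensel: r_{i+1} = r_i − f(r_i)·(f′(r_i))^{-1} mod 17^{i+2}, f′(x) = 2x + 2. Iterate:
  r_0 = 6 (mod 17)
  r_1 = 261 (mod 289)
  r_2 = 1706 (mod 4913)
Final: r = 1706 satisfies f(r) ≡ 0 mod 17^3.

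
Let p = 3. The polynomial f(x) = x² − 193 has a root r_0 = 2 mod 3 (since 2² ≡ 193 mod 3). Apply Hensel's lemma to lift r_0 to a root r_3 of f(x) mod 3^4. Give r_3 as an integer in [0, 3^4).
r_3 = 29 (mod 81)

Hensel's recurrence: r_{i+1} = r_i − f(r_i)·(f′(r_i))^{-1} mod 3^{i+2}, with f′(x) = 2x. Iterate:
  r_0 = 2 (mod 3)
  r_1 = 2 (mod 9)
  r_2 = 2 (mod 27)
  r_3 = 29 (mod 81)
Final: r_3 = 29, and one checks f(r_3) ≡ 0 mod 3^4.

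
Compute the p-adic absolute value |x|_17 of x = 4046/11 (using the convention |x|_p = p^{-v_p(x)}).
|4046/11|_17 = 1/289

Step 1 — compute v_17(x) by factoring powers of 17 out of the numerator and denominator: v_17(4046/11) = 2. Step 2 — apply |x|_p = p^{-v_p(x)} = 17^{-2} = 1/289.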